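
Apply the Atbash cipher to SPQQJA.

HKJJQZ

S(18) → H(7)
P(15) → K(10)
Q(16) → J(9)
Q(16) → J(9)
J(9) → Q(16)
A(0) → Z(25)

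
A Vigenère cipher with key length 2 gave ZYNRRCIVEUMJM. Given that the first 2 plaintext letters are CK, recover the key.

XO

Subtract each crib letter from the matching ciphertext letter (mod 26):
Z(25)−C(2)=23 → X
Y(24)−K(10)=14 → O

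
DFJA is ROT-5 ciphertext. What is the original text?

D(3): 3−5=-2≡24 → Y
F(5): 5−5=0 → A
J(9): 9−5=4 → E
A(0): 0−5=-5≡21 → V

YAEV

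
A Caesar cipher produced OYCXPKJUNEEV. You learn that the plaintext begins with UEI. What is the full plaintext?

From the crib: O(14)−U(20)=-6≡20, so the shift is 20.
Subtract 20 from each ciphertext letter:
O(14): 14−20=-6≡20 → U
Y(24): 24−20=4 → E
C(2): 2−20=-18≡8 → I
X(23): 23−20=3 → D
P(15): 15−20=-5≡21 → V
K(10): 10−20=-10≡16 → Q
J(9): 9−20=-11≡15 → P
U(20): 20−20=0 → A
N(13): 13−20=-7≡19 → T
E(4): 4−20=-16≡10 → K
E(4): 4−20=-16≡10 → K
V(21): 21−20=1 → B

UEIDVQPATKKB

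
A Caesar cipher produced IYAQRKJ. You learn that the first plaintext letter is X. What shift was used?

11

From the crib: I(8)−X(23)=-15≡11, so the shift is 11.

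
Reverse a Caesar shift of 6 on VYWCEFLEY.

PSQWYZFYS

V(21): 21−6=15 → P
Y(24): 24−6=18 → S
W(22): 22−6=16 → Q
C(2): 2−6=-4≡22 → W
E(4): 4−6=-2≡24 → Y
F(5): 5−6=-1≡25 → Z
L(11): 11−6=5 → F
E(4): 4−6=-2≡24 → Y
Y(24): 24−6=18 → S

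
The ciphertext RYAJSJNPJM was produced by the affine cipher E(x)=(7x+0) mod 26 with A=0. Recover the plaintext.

The inverse of 7 mod 26 is 15, since 7·15=105≡1. Apply D(y)=15·(y−0) mod 26:
R(17): 15·(17−0)=255≡21 → V
Y(24): 15·(24−0)=360≡22 → W
A(0): 15·(0−0)=0 → A
J(9): 15·(9−0)=135≡5 → F
S(18): 15·(18−0)=270≡10 → K
J(9): 15·(9−0)=135≡5 → F
N(13): 15·(13−0)=195≡13 → N
P(15): 15·(15−0)=225≡17 → R
J(9): 15·(9−0)=135≡5 → F
M(12): 15·(12−0)=180≡24 → Y

VWAFKFNRFY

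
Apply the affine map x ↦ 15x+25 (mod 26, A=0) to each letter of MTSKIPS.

M(12): 15·12+25=205≡23 → X
T(19): 15·19+25=310≡24 → Y
S(18): 15·18+25=295≡9 → J
K(10): 15·10+25=175≡19 → T
I(8): 15·8+25=145≡15 → P
P(15): 15·15+25=250≡16 → Q
S(18): 15·18+25=295≡9 → J

XYJTPQJ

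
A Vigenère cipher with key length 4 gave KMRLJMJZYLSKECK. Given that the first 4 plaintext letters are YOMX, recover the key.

MYFO

Subtract each crib letter from the matching ciphertext letter (mod 26):
K(10)−Y(24)=-14≡12 → M
M(12)−O(14)=-2≡24 → Y
R(17)−M(12)=5 → F
L(11)−X(23)=-12≡14 → O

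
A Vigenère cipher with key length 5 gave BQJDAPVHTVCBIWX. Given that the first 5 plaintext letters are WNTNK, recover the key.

FDQQQ

Subtract each crib letter from the matching ciphertext letter (mod 26):
B(1)−W(22)=-21≡5 → F
Q(16)−N(13)=3 → D
J(9)−T(19)=-10≡16 → Q
D(3)−N(13)=-10≡16 → Q
A(0)−K(10)=-10≡16 → Q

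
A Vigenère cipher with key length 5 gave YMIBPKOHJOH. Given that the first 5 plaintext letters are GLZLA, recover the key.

Subtract each crib letter from the matching ciphertext letter (mod 26):
Y(24)−G(6)=18 → S
M(12)−L(11)=1 → B
I(8)−Z(25)=-17≡9 → J
B(1)−L(11)=-10≡16 → Q
P(15)−A(0)=15 → P

SBJQP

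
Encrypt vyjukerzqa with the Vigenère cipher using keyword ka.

Repeat the key across the message: kakakakaka
v(21)+k(10): 31≡5 → f
y(24)+a(0): 24 → y
j(9)+k(10): 19 → t
u(20)+a(0): 20 → u
k(10)+k(10): 20 → u
e(4)+a(0): 4 → e
r(17)+k(10): 27≡1 → b
z(25)+a(0): 25 → z
q(16)+k(10): 26≡0 → a
a(0)+a(0): 0 → a

fytuuebzaa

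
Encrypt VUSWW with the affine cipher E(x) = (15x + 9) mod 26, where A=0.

MXTBB

V(21): 15·21+9=324≡12 → M
U(20): 15·20+9=309≡23 → X
S(18): 15·18+9=279≡19 → T
W(22): 15·22+9=339≡1 → B
W(22): 15·22+9=339≡1 → B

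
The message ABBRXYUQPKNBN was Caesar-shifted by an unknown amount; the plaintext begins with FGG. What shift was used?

21

From the crib: A(0)−F(5)=-5≡21, so the shift is 21.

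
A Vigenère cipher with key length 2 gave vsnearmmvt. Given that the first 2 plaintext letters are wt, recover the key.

Subtract each crib letter from the matching ciphertext letter (mod 26):
v(21)−w(22)=-1≡25 → z
s(18)−t(19)=-1≡25 → z

zz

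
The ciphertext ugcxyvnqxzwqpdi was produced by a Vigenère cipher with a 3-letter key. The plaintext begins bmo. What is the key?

tuo

Subtract each crib letter from the matching ciphertext letter (mod 26):
u(20)−b(1)=19 → t
g(6)−m(12)=-6≡20 → u
c(2)−o(14)=-12≡14 → o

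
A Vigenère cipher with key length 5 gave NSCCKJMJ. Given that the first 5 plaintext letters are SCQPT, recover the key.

VQMNR

Subtract each crib letter from the matching ciphertext letter (mod 26):
N(13)−S(18)=-5≡21 → V
S(18)−C(2)=16 → Q
C(2)−Q(16)=-14≡12 → M
C(2)−P(15)=-13≡13 → N
K(10)−T(19)=-9≡17 → R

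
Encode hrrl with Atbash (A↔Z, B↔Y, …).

siio

h(7) → s(18)
r(17) → i(8)
r(17) → i(8)
l(11) → o(14)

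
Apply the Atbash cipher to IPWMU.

RKDNF

I(8) → R(17)
P(15) → K(10)
W(22) → D(3)
M(12) → N(13)
U(20) → F(5)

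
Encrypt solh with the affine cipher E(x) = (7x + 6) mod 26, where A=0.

cafd

s(18): 7·18+6=132≡2 → c
o(14): 7·14+6=104≡0 → a
l(11): 7·11+6=83≡5 → f
h(7): 7·7+6=55≡3 → d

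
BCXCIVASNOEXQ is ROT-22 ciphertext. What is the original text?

FGBGMZEWRSIBU

B(1): 1−22=-21≡5 → F
C(2): 2−22=-20≡6 → G
X(23): 23−22=1 → B
C(2): 2−22=-20≡6 → G
I(8): 8−22=-14≡12 → M
V(21): 21−22=-1≡25 → Z
A(0): 0−22=-22≡4 → E
S(18): 18−22=-4≡22 → W
N(13): 13−22=-9≡17 → R
O(14): 14−22=-8≡18 → S
E(4): 4−22=-18≡8 → I
X(23): 23−22=1 → B
Q(16): 16−22=-6≡20 → U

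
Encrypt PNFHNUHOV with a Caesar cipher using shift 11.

P(15): 15+11=26≡0 → A
N(13): 13+11=24 → Y
F(5): 5+11=16 → Q
H(7): 7+11=18 → S
N(13): 13+11=24 → Y
U(20): 20+11=31≡5 → F
H(7): 7+11=18 → S
O(14): 14+11=25 → Z
V(21): 21+11=32≡6 → G

AYQSYFSZG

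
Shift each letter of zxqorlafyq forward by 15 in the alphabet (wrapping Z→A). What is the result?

z(25): 25+15=40≡14 → o
x(23): 23+15=38≡12 → m
q(16): 16+15=31≡5 → f
o(14): 14+15=29≡3 → d
r(17): 17+15=32≡6 → g
l(11): 11+15=26≡0 → a
a(0): 0+15=15 → p
f(5): 5+15=20 → u
y(24): 24+15=39≡13 → n
q(16): 16+15=31≡5 → f

omfdgapunf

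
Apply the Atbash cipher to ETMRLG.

VGNIOT

E(4) → V(21)
T(19) → G(6)
M(12) → N(13)
R(17) → I(8)
L(11) → O(14)
G(6) → T(19)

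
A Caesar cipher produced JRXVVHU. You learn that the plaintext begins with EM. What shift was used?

5

From the crib: J(9)−E(4)=5, so the shift is 5.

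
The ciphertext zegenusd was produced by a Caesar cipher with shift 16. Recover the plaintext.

joqoxecn

z(25): 25−16=9 → j
e(4): 4−16=-12≡14 → o
g(6): 6−16=-10≡16 → q
e(4): 4−16=-12≡14 → o
n(13): 13−16=-3≡23 → x
u(20): 20−16=4 → e
s(18): 18−16=2 → c
d(3): 3−16=-13≡13 → n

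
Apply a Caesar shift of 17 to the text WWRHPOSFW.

W(22): 22+17=39≡13 → N
W(22): 22+17=39≡13 → N
R(17): 17+17=34≡8 → I
H(7): 7+17=24 → Y
P(15): 15+17=32≡6 → G
O(14): 14+17=31≡5 → F
S(18): 18+17=35≡9 → J
F(5): 5+17=22 → W
W(22): 22+17=39≡13 → N

NNIYGFJWN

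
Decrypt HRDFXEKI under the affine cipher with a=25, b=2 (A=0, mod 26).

VLZXFYSU

The inverse of 25 mod 26 is 25, since 25·25=625≡1. Apply D(y)=25·(y−2) mod 26:
H(7): 25·(7−2)=125≡21 → V
R(17): 25·(17−2)=375≡11 → L
D(3): 25·(3−2)=25 → Z
F(5): 25·(5−2)=75≡23 → X
X(23): 25·(23−2)=525≡5 → F
E(4): 25·(4−2)=50≡24 → Y
K(10): 25·(10−2)=200≡18 → S
I(8): 25·(8−2)=150≡20 → U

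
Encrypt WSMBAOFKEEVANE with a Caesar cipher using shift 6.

CYSHGULQKKBGTK

W(22): 22+6=28≡2 → C
S(18): 18+6=24 → Y
M(12): 12+6=18 → S
B(1): 1+6=7 → H
A(0): 0+6=6 → G
O(14): 14+6=20 → U
F(5): 5+6=11 → L
K(10): 10+6=16 → Q
E(4): 4+6=10 → K
E(4): 4+6=10 → K
V(21): 21+6=27≡1 → B
A(0): 0+6=6 → G
N(13): 13+6=19 → T
E(4): 4+6=10 → K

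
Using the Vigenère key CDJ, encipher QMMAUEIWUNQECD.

SPVCXNKZDPTNEG

Repeat the key across the message: CDJCDJCDJCDJCD
Q(16)+C(2): 18 → S
M(12)+D(3): 15 → P
M(12)+J(9): 21 → V
A(0)+C(2): 2 → C
U(20)+D(3): 23 → X
E(4)+J(9): 13 → N
I(8)+C(2): 10 → K
W(22)+D(3): 25 → Z
U(20)+J(9): 29≡3 → D
N(13)+C(2): 15 → P
Q(16)+D(3): 19 → T
E(4)+J(9): 13 → N
C(2)+C(2): 4 → E
D(3)+D(3): 6 → G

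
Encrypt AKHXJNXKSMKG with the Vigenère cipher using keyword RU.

REYRAHOEJGBA

Repeat the key across the message: RURURURURURU
A(0)+R(17): 17 → R
K(10)+U(20): 30≡4 → E
H(7)+R(17): 24 → Y
X(23)+U(20): 43≡17 → R
J(9)+R(17): 26≡0 → A
N(13)+U(20): 33≡7 → H
X(23)+R(17): 40≡14 → O
K(10)+U(20): 30≡4 → E
S(18)+R(17): 35≡9 → J
M(12)+U(20): 32≡6 → G
K(10)+R(17): 27≡1 → B
G(6)+U(20): 26≡0 → A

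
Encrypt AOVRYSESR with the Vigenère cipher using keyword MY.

Repeat the key across the message: MYMYMYMYM
A(0)+M(12): 12 → M
O(14)+Y(24): 38≡12 → M
V(21)+M(12): 33≡7 → H
R(17)+Y(24): 41≡15 → P
Y(24)+M(12): 36≡10 → K
S(18)+Y(24): 42≡16 → Q
E(4)+M(12): 16 → Q
S(18)+Y(24): 42≡16 → Q
R(17)+M(12): 29≡3 → D

MMHPKQQQD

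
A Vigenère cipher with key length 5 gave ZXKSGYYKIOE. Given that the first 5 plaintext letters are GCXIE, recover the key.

Subtract each crib letter from the matching ciphertext letter (mod 26):
Z(25)−G(6)=19 → T
X(23)−C(2)=21 → V
K(10)−X(23)=-13≡13 → N
S(18)−I(8)=10 → K
G(6)−E(4)=2 → C

TVNKC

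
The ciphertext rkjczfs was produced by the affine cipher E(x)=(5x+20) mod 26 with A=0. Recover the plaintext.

The inverse of 5 mod 26 is 21, since 5·21=105≡1. Apply D(y)=21·(y−20) mod 26:
r(17): 21·(17−20)=-63≡15 → p
k(10): 21·(10−20)=-210≡24 → y
j(9): 21·(9−20)=-231≡3 → d
c(2): 21·(2−20)=-378≡12 → m
z(25): 21·(25−20)=105≡1 → b
f(5): 21·(5−20)=-315≡23 → x
s(18): 21·(18−20)=-42≡10 → k

pydmbxk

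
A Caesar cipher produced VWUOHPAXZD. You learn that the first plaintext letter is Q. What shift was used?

From the crib: V(21)−Q(16)=5, so the shift is 5.

5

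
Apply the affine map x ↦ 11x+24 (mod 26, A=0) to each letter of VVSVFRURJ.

V(21): 11·21+24=255≡21 → V
V(21): 11·21+24=255≡21 → V
S(18): 11·18+24=222≡14 → O
V(21): 11·21+24=255≡21 → V
F(5): 11·5+24=79≡1 → B
R(17): 11·17+24=211≡3 → D
U(20): 11·20+24=244≡10 → K
R(17): 11·17+24=211≡3 → D
J(9): 11·9+24=123≡19 → T

VVOVBDKDT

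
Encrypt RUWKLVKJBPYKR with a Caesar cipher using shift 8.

ZCESTDSRJXGSZ

R(17): 17+8=25 → Z
U(20): 20+8=28≡2 → C
W(22): 22+8=30≡4 → E
K(10): 10+8=18 → S
L(11): 11+8=19 → T
V(21): 21+8=29≡3 → D
K(10): 10+8=18 → S
J(9): 9+8=17 → R
B(1): 1+8=9 → J
P(15): 15+8=23 → X
Y(24): 24+8=32≡6 → G
K(10): 10+8=18 → S
R(17): 17+8=25 → Z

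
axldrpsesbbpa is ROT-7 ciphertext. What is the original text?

a(0): 0−7=-7≡19 → t
x(23): 23−7=16 → q
l(11): 11−7=4 → e
d(3): 3−7=-4≡22 → w
r(17): 17−7=10 → k
p(15): 15−7=8 → i
s(18): 18−7=11 → l
e(4): 4−7=-3≡23 → x
s(18): 18−7=11 → l
b(1): 1−7=-6≡20 → u
b(1): 1−7=-6≡20 → u
p(15): 15−7=8 → i
a(0): 0−7=-7≡19 → t

tqewkilxluuit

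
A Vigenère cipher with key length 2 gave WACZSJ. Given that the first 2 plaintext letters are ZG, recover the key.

Subtract each crib letter from the matching ciphertext letter (mod 26):
W(22)−Z(25)=-3≡23 → X
A(0)−G(6)=-6≡20 → U

XU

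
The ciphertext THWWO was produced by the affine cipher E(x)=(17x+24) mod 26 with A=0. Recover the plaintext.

The inverse of 17 mod 26 is 23, since 17·23=391≡1. Apply D(y)=23·(y−24) mod 26:
T(19): 23·(19−24)=-115≡15 → P
H(7): 23·(7−24)=-391≡25 → Z
W(22): 23·(22−24)=-46≡6 → G
W(22): 23·(22−24)=-46≡6 → G
O(14): 23·(14−24)=-230≡4 → E

PZGGE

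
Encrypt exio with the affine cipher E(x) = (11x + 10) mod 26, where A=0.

e(4): 11·4+10=54≡2 → c
x(23): 11·23+10=263≡3 → d
i(8): 11·8+10=98≡20 → u
o(14): 11·14+10=164≡8 → i

cdui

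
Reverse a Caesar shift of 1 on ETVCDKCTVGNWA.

DSUBCJBSUFMVZ

E(4): 4−1=3 → D
T(19): 19−1=18 → S
V(21): 21−1=20 → U
C(2): 2−1=1 → B
D(3): 3−1=2 → C
K(10): 10−1=9 → J
C(2): 2−1=1 → B
T(19): 19−1=18 → S
V(21): 21−1=20 → U
G(6): 6−1=5 → F
N(13): 13−1=12 → M
W(22): 22−1=21 → V
A(0): 0−1=-1≡25 → Z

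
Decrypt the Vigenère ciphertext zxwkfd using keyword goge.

Repeat the key across the ciphertext: gogego
z(25)−g(6): 19 → t
x(23)−o(14): 9 → j
w(22)−g(6): 16 → q
k(10)−e(4): 6 → g
f(5)−g(6): -1≡25 → z
d(3)−o(14): -11≡15 → p

tjqgzp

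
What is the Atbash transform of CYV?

XBE

C(2) → X(23)
Y(24) → B(1)
V(21) → E(4)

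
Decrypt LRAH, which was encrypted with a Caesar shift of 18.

L(11): 11−18=-7≡19 → T
R(17): 17−18=-1≡25 → Z
A(0): 0−18=-18≡8 → I
H(7): 7−18=-11≡15 → P

TZIP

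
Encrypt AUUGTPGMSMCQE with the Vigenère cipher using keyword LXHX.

LRBDEMNJDJJNP

Repeat the key across the message: LXHXLXHXLXHXL
A(0)+L(11): 11 → L
U(20)+X(23): 43≡17 → R
U(20)+H(7): 27≡1 → B
G(6)+X(23): 29≡3 → D
T(19)+L(11): 30≡4 → E
P(15)+X(23): 38≡12 → M
G(6)+H(7): 13 → N
M(12)+X(23): 35≡9 → J
S(18)+L(11): 29≡3 → D
M(12)+X(23): 35≡9 → J
C(2)+H(7): 9 → J
Q(16)+X(23): 39≡13 → N
E(4)+L(11): 15 → P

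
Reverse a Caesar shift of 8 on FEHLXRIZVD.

F(5): 5−8=-3≡23 → X
E(4): 4−8=-4≡22 → W
H(7): 7−8=-1≡25 → Z
L(11): 11−8=3 → D
X(23): 23−8=15 → P
R(17): 17−8=9 → J
I(8): 8−8=0 → A
Z(25): 25−8=17 → R
V(21): 21−8=13 → N
D(3): 3−8=-5≡21 → V

XWZDPJARNV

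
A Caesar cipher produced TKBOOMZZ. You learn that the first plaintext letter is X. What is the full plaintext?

XOFSSQDD

From the crib: T(19)−X(23)=-4≡22, so the shift is 22.
Subtract 22 from each ciphertext letter:
T(19): 19−22=-3≡23 → X
K(10): 10−22=-12≡14 → O
B(1): 1−22=-21≡5 → F
O(14): 14−22=-8≡18 → S
O(14): 14−22=-8≡18 → S
M(12): 12−22=-10≡16 → Q
Z(25): 25−22=3 → D
Z(25): 25−22=3 → D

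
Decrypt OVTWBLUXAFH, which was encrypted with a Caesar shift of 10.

ELJMRBKNQVX

O(14): 14−10=4 → E
V(21): 21−10=11 → L
T(19): 19−10=9 → J
W(22): 22−10=12 → M
B(1): 1−10=-9≡17 → R
L(11): 11−10=1 → B
U(20): 20−10=10 → K
X(23): 23−10=13 → N
A(0): 0−10=-10≡16 → Q
F(5): 5−10=-5≡21 → V
H(7): 7−10=-3≡23 → X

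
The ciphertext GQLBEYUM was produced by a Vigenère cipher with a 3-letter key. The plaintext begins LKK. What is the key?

Subtract each crib letter from the matching ciphertext letter (mod 26):
G(6)−L(11)=-5≡21 → V
Q(16)−K(10)=6 → G
L(11)−K(10)=1 → B

VGB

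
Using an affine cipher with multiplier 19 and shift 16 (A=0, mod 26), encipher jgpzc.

j(9): 19·9+16=187≡5 → f
g(6): 19·6+16=130≡0 → a
p(15): 19·15+16=301≡15 → p
z(25): 19·25+16=491≡23 → x
c(2): 19·2+16=54≡2 → c

fapxc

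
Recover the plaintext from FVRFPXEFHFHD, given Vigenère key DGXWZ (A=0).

CPUJQUYILGEX

Repeat the key across the ciphertext: DGXWZDGXWZDG
F(5)−D(3): 2 → C
V(21)−G(6): 15 → P
R(17)−X(23): -6≡20 → U
F(5)−W(22): -17≡9 → J
P(15)−Z(25): -10≡16 → Q
X(23)−D(3): 20 → U
E(4)−G(6): -2≡24 → Y
F(5)−X(23): -18≡8 → I
H(7)−W(22): -15≡11 → L
F(5)−Z(25): -20≡6 → G
H(7)−D(3): 4 → E
D(3)−G(6): -3≡23 → X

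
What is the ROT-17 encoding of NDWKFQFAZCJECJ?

N(13): 13+17=30≡4 → E
D(3): 3+17=20 → U
W(22): 22+17=39≡13 → N
K(10): 10+17=27≡1 → B
F(5): 5+17=22 → W
Q(16): 16+17=33≡7 → H
F(5): 5+17=22 → W
A(0): 0+17=17 → R
Z(25): 25+17=42≡16 → Q
C(2): 2+17=19 → T
J(9): 9+17=26≡0 → A
E(4): 4+17=21 → V
C(2): 2+17=19 → T
J(9): 9+17=26≡0 → A

EUNBWHWRQTAVTA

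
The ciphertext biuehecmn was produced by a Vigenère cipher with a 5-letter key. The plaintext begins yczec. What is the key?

Subtract each crib letter from the matching ciphertext letter (mod 26):
b(1)−y(24)=-23≡3 → d
i(8)−c(2)=6 → g
u(20)−z(25)=-5≡21 → v
e(4)−e(4)=0 → a
h(7)−c(2)=5 → f

dgvaf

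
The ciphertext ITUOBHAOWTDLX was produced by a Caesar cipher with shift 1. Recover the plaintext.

I(8): 8−1=7 → H
T(19): 19−1=18 → S
U(20): 20−1=19 → T
O(14): 14−1=13 → N
B(1): 1−1=0 → A
H(7): 7−1=6 → G
A(0): 0−1=-1≡25 → Z
O(14): 14−1=13 → N
W(22): 22−1=21 → V
T(19): 19−1=18 → S
D(3): 3−1=2 → C
L(11): 11−1=10 → K
X(23): 23−1=22 → W

HSTNAGZNVSCKW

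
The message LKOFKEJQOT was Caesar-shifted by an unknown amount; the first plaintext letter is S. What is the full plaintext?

SRVMRLQXVA

From the crib: L(11)−S(18)=-7≡19, so the shift is 19.
Subtract 19 from each ciphertext letter:
L(11): 11−19=-8≡18 → S
K(10): 10−19=-9≡17 → R
O(14): 14−19=-5≡21 → V
F(5): 5−19=-14≡12 → M
K(10): 10−19=-9≡17 → R
E(4): 4−19=-15≡11 → L
J(9): 9−19=-10≡16 → Q
Q(16): 16−19=-3≡23 → X
O(14): 14−19=-5≡21 → V
T(19): 19−19=0 → A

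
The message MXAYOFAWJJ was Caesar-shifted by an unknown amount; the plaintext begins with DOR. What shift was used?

From the crib: M(12)−D(3)=9, so the shift is 9.

9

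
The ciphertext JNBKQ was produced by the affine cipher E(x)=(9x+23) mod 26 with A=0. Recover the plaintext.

The inverse of 9 mod 26 is 3, since 9·3=27≡1. Apply D(y)=3·(y−23) mod 26:
J(9): 3·(9−23)=-42≡10 → K
N(13): 3·(13−23)=-30≡22 → W
B(1): 3·(1−23)=-66≡12 → M
K(10): 3·(10−23)=-39≡13 → N
Q(16): 3·(16−23)=-21≡5 → F

KWMNF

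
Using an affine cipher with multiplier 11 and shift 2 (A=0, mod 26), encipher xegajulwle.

x(23): 11·23+2=255≡21 → v
e(4): 11·4+2=46≡20 → u
g(6): 11·6+2=68≡16 → q
a(0): 11·0+2=2 → c
j(9): 11·9+2=101≡23 → x
u(20): 11·20+2=222≡14 → o
l(11): 11·11+2=123≡19 → t
w(22): 11·22+2=244≡10 → k
l(11): 11·11+2=123≡19 → t
e(4): 11·4+2=46≡20 → u

vuqcxotktu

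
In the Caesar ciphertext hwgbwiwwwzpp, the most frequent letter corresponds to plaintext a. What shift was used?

22

The most frequent ciphertext letter is w (appears 5 times).
w is position 22; a is position 0.
Shift = 22.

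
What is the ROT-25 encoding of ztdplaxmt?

z(25): 25+25=50≡24 → y
t(19): 19+25=44≡18 → s
d(3): 3+25=28≡2 → c
p(15): 15+25=40≡14 → o
l(11): 11+25=36≡10 → k
a(0): 0+25=25 → z
x(23): 23+25=48≡22 → w
m(12): 12+25=37≡11 → l
t(19): 19+25=44≡18 → s

yscokzwls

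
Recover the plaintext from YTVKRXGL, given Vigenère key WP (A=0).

Repeat the key across the ciphertext: WPWPWPWP
Y(24)−W(22): 2 → C
T(19)−P(15): 4 → E
V(21)−W(22): -1≡25 → Z
K(10)−P(15): -5≡21 → V
R(17)−W(22): -5≡21 → V
X(23)−P(15): 8 → I
G(6)−W(22): -16≡10 → K
L(11)−P(15): -4≡22 → W

CEZVVIKW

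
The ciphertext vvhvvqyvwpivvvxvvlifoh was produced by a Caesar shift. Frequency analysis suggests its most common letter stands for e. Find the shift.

The most frequent ciphertext letter is v (appears 10 times).
v is position 21; e is position 4.
Shift = 17.

17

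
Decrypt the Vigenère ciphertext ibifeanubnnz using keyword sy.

qdqhmcvwjpvb

Repeat the key across the ciphertext: sysysysysysy
i(8)−s(18): -10≡16 → q
b(1)−y(24): -23≡3 → d
i(8)−s(18): -10≡16 → q
f(5)−y(24): -19≡7 → h
e(4)−s(18): -14≡12 → m
a(0)−y(24): -24≡2 → c
n(13)−s(18): -5≡21 → v
u(20)−y(24): -4≡22 → w
b(1)−s(18): -17≡9 → j
n(13)−y(24): -11≡15 → p
n(13)−s(18): -5≡21 → v
z(25)−y(24): 1 → b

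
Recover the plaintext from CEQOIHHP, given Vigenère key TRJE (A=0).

Repeat the key across the ciphertext: TRJETRJE
C(2)−T(19): -17≡9 → J
E(4)−R(17): -13≡13 → N
Q(16)−J(9): 7 → H
O(14)−E(4): 10 → K
I(8)−T(19): -11≡15 → P
H(7)−R(17): -10≡16 → Q
H(7)−J(9): -2≡24 → Y
P(15)−E(4): 11 → L

JNHKPQYL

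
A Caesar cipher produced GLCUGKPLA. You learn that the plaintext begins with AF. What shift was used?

6

From the crib: G(6)−A(0)=6, so the shift is 6.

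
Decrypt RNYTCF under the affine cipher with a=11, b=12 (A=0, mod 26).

The inverse of 11 mod 26 is 19, since 11·19=209≡1. Apply D(y)=19·(y−12) mod 26:
R(17): 19·(17−12)=95≡17 → R
N(13): 19·(13−12)=19 → T
Y(24): 19·(24−12)=228≡20 → U
T(19): 19·(19−12)=133≡3 → D
C(2): 19·(2−12)=-190≡18 → S
F(5): 19·(5−12)=-133≡23 → X

RTUDSX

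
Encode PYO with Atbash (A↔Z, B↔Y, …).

P(15) → K(10)
Y(24) → B(1)
O(14) → L(11)

KBL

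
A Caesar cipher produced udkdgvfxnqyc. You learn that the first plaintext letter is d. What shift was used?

From the crib: u(20)−d(3)=17, so the shift is 17.

17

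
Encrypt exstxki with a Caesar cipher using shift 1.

e(4): 4+1=5 → f
x(23): 23+1=24 → y
s(18): 18+1=19 → t
t(19): 19+1=20 → u
x(23): 23+1=24 → y
k(10): 10+1=11 → l
i(8): 8+1=9 → j

fytuylj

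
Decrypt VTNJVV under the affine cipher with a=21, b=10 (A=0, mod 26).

DTPVDD

The inverse of 21 mod 26 is 5, since 21·5=105≡1. Apply D(y)=5·(y−10) mod 26:
V(21): 5·(21−10)=55≡3 → D
T(19): 5·(19−10)=45≡19 → T
N(13): 5·(13−10)=15 → P
J(9): 5·(9−10)=-5≡21 → V
V(21): 5·(21−10)=55≡3 → D
V(21): 5·(21−10)=55≡3 → D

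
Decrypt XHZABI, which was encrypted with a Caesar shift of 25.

X(23): 23−25=-2≡24 → Y
H(7): 7−25=-18≡8 → I
Z(25): 25−25=0 → A
A(0): 0−25=-25≡1 → B
B(1): 1−25=-24≡2 → C
I(8): 8−25=-17≡9 → J

YIABCJ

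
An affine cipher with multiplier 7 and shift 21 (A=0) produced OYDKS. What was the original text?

ZTQRH

The inverse of 7 mod 26 is 15, since 7·15=105≡1. Apply D(y)=15·(y−21) mod 26:
O(14): 15·(14−21)=-105≡25 → Z
Y(24): 15·(24−21)=45≡19 → T
D(3): 15·(3−21)=-270≡16 → Q
K(10): 15·(10−21)=-165≡17 → R
S(18): 15·(18−21)=-45≡7 → H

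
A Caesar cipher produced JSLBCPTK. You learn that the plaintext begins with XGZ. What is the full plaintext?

From the crib: J(9)−X(23)=-14≡12, so the shift is 12.
Subtract 12 from each ciphertext letter:
J(9): 9−12=-3≡23 → X
S(18): 18−12=6 → G
L(11): 11−12=-1≡25 → Z
B(1): 1−12=-11≡15 → P
C(2): 2−12=-10≡16 → Q
P(15): 15−12=3 → D
T(19): 19−12=7 → H
K(10): 10−12=-2≡24 → Y

XGZPQDHY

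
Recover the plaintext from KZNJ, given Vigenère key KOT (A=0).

Repeat the key across the ciphertext: KOTK
K(10)−K(10): 0 → A
Z(25)−O(14): 11 → L
N(13)−T(19): -6≡20 → U
J(9)−K(10): -1≡25 → Z

ALUZ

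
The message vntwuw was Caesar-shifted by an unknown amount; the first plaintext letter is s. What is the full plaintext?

From the crib: v(21)−s(18)=3, so the shift is 3.
Subtract 3 from each ciphertext letter:
v(21): 21−3=18 → s
n(13): 13−3=10 → k
t(19): 19−3=16 → q
w(22): 22−3=19 → t
u(20): 20−3=17 → r
w(22): 22−3=19 → t

skqtrt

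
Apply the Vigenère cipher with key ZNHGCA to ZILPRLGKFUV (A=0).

YVSVTLFXMAX

Repeat the key across the message: ZNHGCAZNHGC
Z(25)+Z(25): 50≡24 → Y
I(8)+N(13): 21 → V
L(11)+H(7): 18 → S
P(15)+G(6): 21 → V
R(17)+C(2): 19 → T
L(11)+A(0): 11 → L
G(6)+Z(25): 31≡5 → F
K(10)+N(13): 23 → X
F(5)+H(7): 12 → M
U(20)+G(6): 26≡0 → A
V(21)+C(2): 23 → X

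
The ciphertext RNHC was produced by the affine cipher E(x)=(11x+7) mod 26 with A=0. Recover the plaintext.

IKAJ

The inverse of 11 mod 26 is 19, since 11·19=209≡1. Apply D(y)=19·(y−7) mod 26:
R(17): 19·(17−7)=190≡8 → I
N(13): 19·(13−7)=114≡10 → K
H(7): 19·(7−7)=0 → A
C(2): 19·(2−7)=-95≡9 → J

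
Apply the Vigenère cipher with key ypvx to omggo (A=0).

Repeat the key across the message: ypvxy
o(14)+y(24): 38≡12 → m
m(12)+p(15): 27≡1 → b
g(6)+v(21): 27≡1 → b
g(6)+x(23): 29≡3 → d
o(14)+y(24): 38≡12 → m

mbbdm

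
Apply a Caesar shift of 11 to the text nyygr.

yjjrc

n(13): 13+11=24 → y
y(24): 24+11=35≡9 → j
y(24): 24+11=35≡9 → j
g(6): 6+11=17 → r
r(17): 17+11=28≡2 → c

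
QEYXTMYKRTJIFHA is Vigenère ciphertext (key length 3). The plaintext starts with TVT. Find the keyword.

Subtract each crib letter from the matching ciphertext letter (mod 26):
Q(16)−T(19)=-3≡23 → X
E(4)−V(21)=-17≡9 → J
Y(24)−T(19)=5 → F

XJF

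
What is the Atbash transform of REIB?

R(17) → I(8)
E(4) → V(21)
I(8) → R(17)
B(1) → Y(24)

IVRY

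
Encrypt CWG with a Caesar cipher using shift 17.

C(2): 2+17=19 → T
W(22): 22+17=39≡13 → N
G(6): 6+17=23 → X

TNX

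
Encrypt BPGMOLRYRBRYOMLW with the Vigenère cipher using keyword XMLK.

Repeat the key across the message: XMLKXMLKXMLKXMLK
B(1)+X(23): 24 → Y
P(15)+M(12): 27≡1 → B
G(6)+L(11): 17 → R
M(12)+K(10): 22 → W
O(14)+X(23): 37≡11 → L
L(11)+M(12): 23 → X
R(17)+L(11): 28≡2 → C
Y(24)+K(10): 34≡8 → I
R(17)+X(23): 40≡14 → O
B(1)+M(12): 13 → N
R(17)+L(11): 28≡2 → C
Y(24)+K(10): 34≡8 → I
O(14)+X(23): 37≡11 → L
M(12)+M(12): 24 → Y
L(11)+L(11): 22 → W
W(22)+K(10): 32≡6 → G

YBRWLXCIONCILYWG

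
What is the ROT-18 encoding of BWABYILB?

B(1): 1+18=19 → T
W(22): 22+18=40≡14 → O
A(0): 0+18=18 → S
B(1): 1+18=19 → T
Y(24): 24+18=42≡16 → Q
I(8): 8+18=26≡0 → A
L(11): 11+18=29≡3 → D
B(1): 1+18=19 → T

TOSTQADT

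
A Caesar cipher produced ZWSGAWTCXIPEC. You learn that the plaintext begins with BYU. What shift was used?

From the crib: Z(25)−B(1)=24, so the shift is 24.

24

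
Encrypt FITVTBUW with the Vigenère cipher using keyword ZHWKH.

EPPFAABS

Repeat the key across the message: ZHWKHZHW
F(5)+Z(25): 30≡4 → E
I(8)+H(7): 15 → P
T(19)+W(22): 41≡15 → P
V(21)+K(10): 31≡5 → F
T(19)+H(7): 26≡0 → A
B(1)+Z(25): 26≡0 → A
U(20)+H(7): 27≡1 → B
W(22)+W(22): 44≡18 → S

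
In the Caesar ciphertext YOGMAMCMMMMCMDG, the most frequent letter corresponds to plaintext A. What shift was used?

12

The most frequent ciphertext letter is M (appears 7 times).
M is position 12; A is position 0.
Shift = 12.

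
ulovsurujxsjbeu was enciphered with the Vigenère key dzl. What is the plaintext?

Repeat the key across the ciphertext: dzldzldzldzldzl
u(20)−d(3): 17 → r
l(11)−z(25): -14≡12 → m
o(14)−l(11): 3 → d
v(21)−d(3): 18 → s
s(18)−z(25): -7≡19 → t
u(20)−l(11): 9 → j
r(17)−d(3): 14 → o
u(20)−z(25): -5≡21 → v
j(9)−l(11): -2≡24 → y
x(23)−d(3): 20 → u
s(18)−z(25): -7≡19 → t
j(9)−l(11): -2≡24 → y
b(1)−d(3): -2≡24 → y
e(4)−z(25): -21≡5 → f
u(20)−l(11): 9 → j

rmdstjovyutyyfj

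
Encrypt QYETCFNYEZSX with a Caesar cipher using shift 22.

Q(16): 16+22=38≡12 → M
Y(24): 24+22=46≡20 → U
E(4): 4+22=26≡0 → A
T(19): 19+22=41≡15 → P
C(2): 2+22=24 → Y
F(5): 5+22=27≡1 → B
N(13): 13+22=35≡9 → J
Y(24): 24+22=46≡20 → U
E(4): 4+22=26≡0 → A
Z(25): 25+22=47≡21 → V
S(18): 18+22=40≡14 → O
X(23): 23+22=45≡19 → T

MUAPYBJUAVOT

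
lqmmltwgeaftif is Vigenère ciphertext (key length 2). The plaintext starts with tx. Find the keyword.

st

Subtract each crib letter from the matching ciphertext letter (mod 26):
l(11)−t(19)=-8≡18 → s
q(16)−x(23)=-7≡19 → t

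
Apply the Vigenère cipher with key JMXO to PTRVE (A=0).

YFOJN

Repeat the key across the message: JMXOJ
P(15)+J(9): 24 → Y
T(19)+M(12): 31≡5 → F
R(17)+X(23): 40≡14 → O
V(21)+O(14): 35≡9 → J
E(4)+J(9): 13 → N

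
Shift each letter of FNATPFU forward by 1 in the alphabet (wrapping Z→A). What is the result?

F(5): 5+1=6 → G
N(13): 13+1=14 → O
A(0): 0+1=1 → B
T(19): 19+1=20 → U
P(15): 15+1=16 → Q
F(5): 5+1=6 → G
U(20): 20+1=21 → V

GOBUQGV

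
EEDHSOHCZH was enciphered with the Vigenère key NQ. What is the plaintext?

Repeat the key across the ciphertext: NQNQNQNQNQ
E(4)−N(13): -9≡17 → R
E(4)−Q(16): -12≡14 → O
D(3)−N(13): -10≡16 → Q
H(7)−Q(16): -9≡17 → R
S(18)−N(13): 5 → F
O(14)−Q(16): -2≡24 → Y
H(7)−N(13): -6≡20 → U
C(2)−Q(16): -14≡12 → M
Z(25)−N(13): 12 → M
H(7)−Q(16): -9≡17 → R

ROQRFYUMMR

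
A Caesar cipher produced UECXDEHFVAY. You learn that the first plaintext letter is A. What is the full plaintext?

From the crib: U(20)−A(0)=20, so the shift is 20.
Subtract 20 from each ciphertext letter:
U(20): 20−20=0 → A
E(4): 4−20=-16≡10 → K
C(2): 2−20=-18≡8 → I
X(23): 23−20=3 → D
D(3): 3−20=-17≡9 → J
E(4): 4−20=-16≡10 → K
H(7): 7−20=-13≡13 → N
F(5): 5−20=-15≡11 → L
V(21): 21−20=1 → B
A(0): 0−20=-20≡6 → G
Y(24): 24−20=4 → E

AKIDJKNLBGE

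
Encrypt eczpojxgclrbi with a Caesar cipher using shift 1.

fdaqpkyhdmscj

e(4): 4+1=5 → f
c(2): 2+1=3 → d
z(25): 25+1=26≡0 → a
p(15): 15+1=16 → q
o(14): 14+1=15 → p
j(9): 9+1=10 → k
x(23): 23+1=24 → y
g(6): 6+1=7 → h
c(2): 2+1=3 → d
l(11): 11+1=12 → m
r(17): 17+1=18 → s
b(1): 1+1=2 → c
i(8): 8+1=9 → j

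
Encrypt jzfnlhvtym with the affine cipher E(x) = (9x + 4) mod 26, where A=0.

hvxrzpltmi

j(9): 9·9+4=85≡7 → h
z(25): 9·25+4=229≡21 → v
f(5): 9·5+4=49≡23 → x
n(13): 9·13+4=121≡17 → r
l(11): 9·11+4=103≡25 → z
h(7): 9·7+4=67≡15 → p
v(21): 9·21+4=193≡11 → l
t(19): 9·19+4=175≡19 → t
y(24): 9·24+4=220≡12 → m
m(12): 9·12+4=112≡8 → i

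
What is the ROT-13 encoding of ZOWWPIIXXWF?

MBJJCVVKKJS

Z(25): 25+13=38≡12 → M
O(14): 14+13=27≡1 → B
W(22): 22+13=35≡9 → J
W(22): 22+13=35≡9 → J
P(15): 15+13=28≡2 → C
I(8): 8+13=21 → V
I(8): 8+13=21 → V
X(23): 23+13=36≡10 → K
X(23): 23+13=36≡10 → K
W(22): 22+13=35≡9 → J
F(5): 5+13=18 → S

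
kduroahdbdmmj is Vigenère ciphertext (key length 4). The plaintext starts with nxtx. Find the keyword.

xgbu

Subtract each crib letter from the matching ciphertext letter (mod 26):
k(10)−n(13)=-3≡23 → x
d(3)−x(23)=-20≡6 → g
u(20)−t(19)=1 → b
r(17)−x(23)=-6≡20 → u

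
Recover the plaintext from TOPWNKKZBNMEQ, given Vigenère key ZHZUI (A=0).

Repeat the key across the ciphertext: ZHZUIZHZUIZHZ
T(19)−Z(25): -6≡20 → U
O(14)−H(7): 7 → H
P(15)−Z(25): -10≡16 → Q
W(22)−U(20): 2 → C
N(13)−I(8): 5 → F
K(10)−Z(25): -15≡11 → L
K(10)−H(7): 3 → D
Z(25)−Z(25): 0 → A
B(1)−U(20): -19≡7 → H
N(13)−I(8): 5 → F
M(12)−Z(25): -13≡13 → N
E(4)−H(7): -3≡23 → X
Q(16)−Z(25): -9≡17 → R

UHQCFLDAHFNXR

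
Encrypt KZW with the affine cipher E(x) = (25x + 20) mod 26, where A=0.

KVY

K(10): 25·10+20=270≡10 → K
Z(25): 25·25+20=645≡21 → V
W(22): 25·22+20=570≡24 → Y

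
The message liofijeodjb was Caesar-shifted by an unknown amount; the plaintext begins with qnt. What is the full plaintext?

qntknojtiog

From the crib: l(11)−q(16)=-5≡21, so the shift is 21.
Subtract 21 from each ciphertext letter:
l(11): 11−21=-10≡16 → q
i(8): 8−21=-13≡13 → n
o(14): 14−21=-7≡19 → t
f(5): 5−21=-16≡10 → k
i(8): 8−21=-13≡13 → n
j(9): 9−21=-12≡14 → o
e(4): 4−21=-17≡9 → j
o(14): 14−21=-7≡19 → t
d(3): 3−21=-18≡8 → i
j(9): 9−21=-12≡14 → o
b(1): 1−21=-20≡6 → g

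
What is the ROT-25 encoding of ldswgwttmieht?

l(11): 11+25=36≡10 → k
d(3): 3+25=28≡2 → c
s(18): 18+25=43≡17 → r
w(22): 22+25=47≡21 → v
g(6): 6+25=31≡5 → f
w(22): 22+25=47≡21 → v
t(19): 19+25=44≡18 → s
t(19): 19+25=44≡18 → s
m(12): 12+25=37≡11 → l
i(8): 8+25=33≡7 → h
e(4): 4+25=29≡3 → d
h(7): 7+25=32≡6 → g
t(19): 19+25=44≡18 → s

kcrvfvsslhdgs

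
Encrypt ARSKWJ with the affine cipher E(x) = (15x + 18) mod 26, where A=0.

A(0): 15·0+18=18 → S
R(17): 15·17+18=273≡13 → N
S(18): 15·18+18=288≡2 → C
K(10): 15·10+18=168≡12 → M
W(22): 15·22+18=348≡10 → K
J(9): 15·9+18=153≡23 → X

SNCMKX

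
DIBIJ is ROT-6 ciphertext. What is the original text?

D(3): 3−6=-3≡23 → X
I(8): 8−6=2 → C
B(1): 1−6=-5≡21 → V
I(8): 8−6=2 → C
J(9): 9−6=3 → D

XCVCD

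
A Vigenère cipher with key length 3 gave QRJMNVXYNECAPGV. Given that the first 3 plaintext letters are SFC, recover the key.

YMH

Subtract each crib letter from the matching ciphertext letter (mod 26):
Q(16)−S(18)=-2≡24 → Y
R(17)−F(5)=12 → M
J(9)−C(2)=7 → H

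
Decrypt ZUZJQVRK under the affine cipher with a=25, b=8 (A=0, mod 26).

The inverse of 25 mod 26 is 25, since 25·25=625≡1. Apply D(y)=25·(y−8) mod 26:
Z(25): 25·(25−8)=425≡9 → J
U(20): 25·(20−8)=300≡14 → O
Z(25): 25·(25−8)=425≡9 → J
J(9): 25·(9−8)=25 → Z
Q(16): 25·(16−8)=200≡18 → S
V(21): 25·(21−8)=325≡13 → N
R(17): 25·(17−8)=225≡17 → R
K(10): 25·(10−8)=50≡24 → Y

JOJZSNRY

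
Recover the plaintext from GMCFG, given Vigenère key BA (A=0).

FMBFF

Repeat the key across the ciphertext: BABAB
G(6)−B(1): 5 → F
M(12)−A(0): 12 → M
C(2)−B(1): 1 → B
F(5)−A(0): 5 → F
G(6)−B(1): 5 → F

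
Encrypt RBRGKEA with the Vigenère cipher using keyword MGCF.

DHTLWKC

Repeat the key across the message: MGCFMGC
R(17)+M(12): 29≡3 → D
B(1)+G(6): 7 → H
R(17)+C(2): 19 → T
G(6)+F(5): 11 → L
K(10)+M(12): 22 → W
E(4)+G(6): 10 → K
A(0)+C(2): 2 → C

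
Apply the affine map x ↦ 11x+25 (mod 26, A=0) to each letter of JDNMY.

J(9): 11·9+25=124≡20 → U
D(3): 11·3+25=58≡6 → G
N(13): 11·13+25=168≡12 → M
M(12): 11·12+25=157≡1 → B
Y(24): 11·24+25=289≡3 → D

UGMBD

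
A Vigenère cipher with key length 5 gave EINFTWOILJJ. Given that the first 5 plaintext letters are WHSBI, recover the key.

IBVEL

Subtract each crib letter from the matching ciphertext letter (mod 26):
E(4)−W(22)=-18≡8 → I
I(8)−H(7)=1 → B
N(13)−S(18)=-5≡21 → V
F(5)−B(1)=4 → E
T(19)−I(8)=11 → L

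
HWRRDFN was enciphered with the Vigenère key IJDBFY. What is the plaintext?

Repeat the key across the ciphertext: IJDBFYI
H(7)−I(8): -1≡25 → Z
W(22)−J(9): 13 → N
R(17)−D(3): 14 → O
R(17)−B(1): 16 → Q
D(3)−F(5): -2≡24 → Y
F(5)−Y(24): -19≡7 → H
N(13)−I(8): 5 → F

ZNOQYHF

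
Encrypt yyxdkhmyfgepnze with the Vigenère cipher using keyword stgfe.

Repeat the key across the message: stgfestgfestgfe
y(24)+s(18): 42≡16 → q
y(24)+t(19): 43≡17 → r
x(23)+g(6): 29≡3 → d
d(3)+f(5): 8 → i
k(10)+e(4): 14 → o
h(7)+s(18): 25 → z
m(12)+t(19): 31≡5 → f
y(24)+g(6): 30≡4 → e
f(5)+f(5): 10 → k
g(6)+e(4): 10 → k
e(4)+s(18): 22 → w
p(15)+t(19): 34≡8 → i
n(13)+g(6): 19 → t
z(25)+f(5): 30≡4 → e
e(4)+e(4): 8 → i

qrdiozfekkwitei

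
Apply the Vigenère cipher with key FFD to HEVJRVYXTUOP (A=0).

Repeat the key across the message: FFDFFDFFDFFD
H(7)+F(5): 12 → M
E(4)+F(5): 9 → J
V(21)+D(3): 24 → Y
J(9)+F(5): 14 → O
R(17)+F(5): 22 → W
V(21)+D(3): 24 → Y
Y(24)+F(5): 29≡3 → D
X(23)+F(5): 28≡2 → C
T(19)+D(3): 22 → W
U(20)+F(5): 25 → Z
O(14)+F(5): 19 → T
P(15)+D(3): 18 → S

MJYOWYDCWZTS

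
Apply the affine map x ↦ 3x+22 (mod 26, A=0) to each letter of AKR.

WAV

A(0): 3·0+22=22 → W
K(10): 3·10+22=52≡0 → A
R(17): 3·17+22=73≡21 → V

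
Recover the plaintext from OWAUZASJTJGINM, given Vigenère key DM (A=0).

LKXIWOPXQXDWKA

Repeat the key across the ciphertext: DMDMDMDMDMDMDM
O(14)−D(3): 11 → L
W(22)−M(12): 10 → K
A(0)−D(3): -3≡23 → X
U(20)−M(12): 8 → I
Z(25)−D(3): 22 → W
A(0)−M(12): -12≡14 → O
S(18)−D(3): 15 → P
J(9)−M(12): -3≡23 → X
T(19)−D(3): 16 → Q
J(9)−M(12): -3≡23 → X
G(6)−D(3): 3 → D
I(8)−M(12): -4≡22 → W
N(13)−D(3): 10 → K
M(12)−M(12): 0 → A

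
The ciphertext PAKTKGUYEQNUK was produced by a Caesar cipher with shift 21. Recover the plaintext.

P(15): 15−21=-6≡20 → U
A(0): 0−21=-21≡5 → F
K(10): 10−21=-11≡15 → P
T(19): 19−21=-2≡24 → Y
K(10): 10−21=-11≡15 → P
G(6): 6−21=-15≡11 → L
U(20): 20−21=-1≡25 → Z
Y(24): 24−21=3 → D
E(4): 4−21=-17≡9 → J
Q(16): 16−21=-5≡21 → V
N(13): 13−21=-8≡18 → S
U(20): 20−21=-1≡25 → Z
K(10): 10−21=-11≡15 → P

UFPYPLZDJVSZP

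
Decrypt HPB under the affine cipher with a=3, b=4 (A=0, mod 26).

BVZ

The inverse of 3 mod 26 is 9, since 3·9=27≡1. Apply D(y)=9·(y−4) mod 26:
H(7): 9·(7−4)=27≡1 → B
P(15): 9·(15−4)=99≡21 → V
B(1): 9·(1−4)=-27≡25 → Z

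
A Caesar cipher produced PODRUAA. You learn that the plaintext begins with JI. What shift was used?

From the crib: P(15)−J(9)=6, so the shift is 6.

6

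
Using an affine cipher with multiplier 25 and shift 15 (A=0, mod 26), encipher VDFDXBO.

V(21): 25·21+15=540≡20 → U
D(3): 25·3+15=90≡12 → M
F(5): 25·5+15=140≡10 → K
D(3): 25·3+15=90≡12 → M
X(23): 25·23+15=590≡18 → S
B(1): 25·1+15=40≡14 → O
O(14): 25·14+15=365≡1 → B

UMKMSOB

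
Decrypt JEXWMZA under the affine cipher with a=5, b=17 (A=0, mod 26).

ONWBZMH

The inverse of 5 mod 26 is 21, since 5·21=105≡1. Apply D(y)=21·(y−17) mod 26:
J(9): 21·(9−17)=-168≡14 → O
E(4): 21·(4−17)=-273≡13 → N
X(23): 21·(23−17)=126≡22 → W
W(22): 21·(22−17)=105≡1 → B
M(12): 21·(12−17)=-105≡25 → Z
Z(25): 21·(25−17)=168≡12 → M
A(0): 21·(0−17)=-357≡7 → H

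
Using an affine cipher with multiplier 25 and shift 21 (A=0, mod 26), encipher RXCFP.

EYTQG

R(17): 25·17+21=446≡4 → E
X(23): 25·23+21=596≡24 → Y
C(2): 25·2+21=71≡19 → T
F(5): 25·5+21=146≡16 → Q
P(15): 25·15+21=396≡6 → G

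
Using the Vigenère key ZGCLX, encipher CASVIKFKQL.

Repeat the key across the message: ZGCLXZGCLX
C(2)+Z(25): 27≡1 → B
A(0)+G(6): 6 → G
S(18)+C(2): 20 → U
V(21)+L(11): 32≡6 → G
I(8)+X(23): 31≡5 → F
K(10)+Z(25): 35≡9 → J
F(5)+G(6): 11 → L
K(10)+C(2): 12 → M
Q(16)+L(11): 27≡1 → B
L(11)+X(23): 34≡8 → I

BGUGFJLMBI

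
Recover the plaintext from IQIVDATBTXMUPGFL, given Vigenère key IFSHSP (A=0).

ALQOLLLWBQUFHBNE

Repeat the key across the ciphertext: IFSHSPIFSHSPIFSH
I(8)−I(8): 0 → A
Q(16)−F(5): 11 → L
I(8)−S(18): -10≡16 → Q
V(21)−H(7): 14 → O
D(3)−S(18): -15≡11 → L
A(0)−P(15): -15≡11 → L
T(19)−I(8): 11 → L
B(1)−F(5): -4≡22 → W
T(19)−S(18): 1 → B
X(23)−H(7): 16 → Q
M(12)−S(18): -6≡20 → U
U(20)−P(15): 5 → F
P(15)−I(8): 7 → H
G(6)−F(5): 1 → B
F(5)−S(18): -13≡13 → N
L(11)−H(7): 4 → E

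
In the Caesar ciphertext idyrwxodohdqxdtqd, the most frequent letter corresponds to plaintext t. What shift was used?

10

The most frequent ciphertext letter is d (appears 5 times).
d is position 3; t is position 19.
Shift = -16≡10.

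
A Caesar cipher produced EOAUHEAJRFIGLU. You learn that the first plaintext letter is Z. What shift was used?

From the crib: E(4)−Z(25)=-21≡5, so the shift is 5.

5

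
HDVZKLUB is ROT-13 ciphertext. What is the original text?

H(7): 7−13=-6≡20 → U
D(3): 3−13=-10≡16 → Q
V(21): 21−13=8 → I
Z(25): 25−13=12 → M
K(10): 10−13=-3≡23 → X
L(11): 11−13=-2≡24 → Y
U(20): 20−13=7 → H
B(1): 1−13=-12≡14 → O

UQIMXYHO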